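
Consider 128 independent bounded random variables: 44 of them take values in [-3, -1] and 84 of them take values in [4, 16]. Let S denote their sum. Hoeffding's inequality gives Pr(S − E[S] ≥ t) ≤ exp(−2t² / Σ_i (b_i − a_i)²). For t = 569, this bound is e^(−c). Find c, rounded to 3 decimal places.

52.764

Σ(b_i − a_i)² = 44·2² + 84·12² = 12272.
c = 2t² / 12272 = 2·569² / 12272 = 52.7642.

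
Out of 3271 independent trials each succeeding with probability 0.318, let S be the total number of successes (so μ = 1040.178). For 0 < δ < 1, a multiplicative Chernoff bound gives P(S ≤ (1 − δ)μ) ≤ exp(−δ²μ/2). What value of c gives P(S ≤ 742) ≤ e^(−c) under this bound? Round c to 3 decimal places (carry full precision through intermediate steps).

Write 742 = (1 − δ)μ, so δ = 1 − 742/1040.178 = 0.2866606…
Then the exponent is δ²μ/2 = (μ − 742)²/(2μ) = 42.737935.

42.738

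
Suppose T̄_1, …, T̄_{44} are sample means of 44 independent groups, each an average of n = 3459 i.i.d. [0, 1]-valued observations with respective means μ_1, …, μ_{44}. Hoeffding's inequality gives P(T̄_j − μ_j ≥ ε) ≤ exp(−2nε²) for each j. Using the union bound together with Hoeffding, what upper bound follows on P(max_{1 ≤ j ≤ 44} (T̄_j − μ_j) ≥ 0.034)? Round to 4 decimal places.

Per-experiment Hoeffding bound: exp(−2·3459·0.034²) = exp(−7.99721) = 0.0003364.
Union bound over 44 events: 44·0.0003364 = 0.01480.

0.0148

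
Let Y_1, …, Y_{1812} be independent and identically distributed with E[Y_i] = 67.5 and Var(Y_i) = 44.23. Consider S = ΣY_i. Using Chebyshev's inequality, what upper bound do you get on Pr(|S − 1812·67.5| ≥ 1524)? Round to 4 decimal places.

Var(S) = n·Var(Y_i) = 1812·44.23 = 80144.76.
Chebyshev: Pr(|S − 1812·67.5| ≥ 1524) ≤ Var(S)/1524² = 80144.76/2322576 = 0.0345.

0.0345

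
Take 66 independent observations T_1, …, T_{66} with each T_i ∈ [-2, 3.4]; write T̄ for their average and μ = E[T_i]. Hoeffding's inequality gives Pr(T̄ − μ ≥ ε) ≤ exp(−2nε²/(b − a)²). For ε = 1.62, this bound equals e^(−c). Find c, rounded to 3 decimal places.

11.880

c = 2nε²/(b − a)² = 2·66·1.62² / 5.4² = 11.8800.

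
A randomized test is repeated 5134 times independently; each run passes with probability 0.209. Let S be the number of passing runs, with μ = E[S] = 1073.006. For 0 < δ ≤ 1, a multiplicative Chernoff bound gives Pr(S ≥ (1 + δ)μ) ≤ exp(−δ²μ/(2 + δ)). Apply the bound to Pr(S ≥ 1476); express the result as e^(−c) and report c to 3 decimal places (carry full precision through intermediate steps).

63.713

Write 1476 = (1 + δ)μ, so δ = 1476/1073.006 − 1 = 0.3755748…
Then the exponent is δ²μ/(2 + δ) = (1476 − μ)² / (μ·(2 + δ)) = 63.712743.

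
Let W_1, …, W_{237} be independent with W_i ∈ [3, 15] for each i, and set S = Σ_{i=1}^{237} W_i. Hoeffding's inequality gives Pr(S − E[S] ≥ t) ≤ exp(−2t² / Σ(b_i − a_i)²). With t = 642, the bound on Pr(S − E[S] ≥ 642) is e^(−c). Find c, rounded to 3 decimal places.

24.154

Σ(b_i − a_i)² = 237·(12)² = 34128.
c = 2t²/34128 = 2·642²/34128 = 24.1540.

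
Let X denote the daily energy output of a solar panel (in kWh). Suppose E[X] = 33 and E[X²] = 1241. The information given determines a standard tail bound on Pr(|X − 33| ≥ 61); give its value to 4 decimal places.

The first two moments determine the variance, so Chebyshev's inequality is the sharpest standard bound available.
Var(X) = E[X²] − (E[X])² = 1241 − 1089 = 152.
Chebyshev's inequality: Pr(|X − μ| ≥ t) ≤ Var(X)/t² = 152/3721 = 0.0408.

0.0408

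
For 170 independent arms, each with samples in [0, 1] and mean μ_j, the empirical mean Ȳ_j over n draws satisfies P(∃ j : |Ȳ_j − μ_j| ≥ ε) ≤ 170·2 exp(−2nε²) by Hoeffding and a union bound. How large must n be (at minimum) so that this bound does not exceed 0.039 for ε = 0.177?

Need 2·170·exp(−2nε²) ≤ 0.039, i.e. exp(−2nε²) ≤ 0.039/340.
So 2nε² ≥ ln(340/0.039) = 9.073139.
Hence n ≥ 9.073139/(2·0.177²) = 144.804.
The smallest integer n is 145.

145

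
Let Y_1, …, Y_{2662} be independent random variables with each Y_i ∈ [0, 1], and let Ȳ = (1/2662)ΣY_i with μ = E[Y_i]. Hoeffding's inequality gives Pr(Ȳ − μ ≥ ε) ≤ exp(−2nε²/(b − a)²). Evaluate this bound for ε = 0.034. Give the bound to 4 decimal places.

Exponent: 2nε²/(b − a)² = 2·2662·0.034² / 1² = 6.15454.
Bound = exp(−6.15454) = 0.00212.

0.0021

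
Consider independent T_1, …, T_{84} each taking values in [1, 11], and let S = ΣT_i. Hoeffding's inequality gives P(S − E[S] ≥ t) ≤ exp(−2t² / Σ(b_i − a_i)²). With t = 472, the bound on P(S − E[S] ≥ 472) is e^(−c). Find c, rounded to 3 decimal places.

Σ(b_i − a_i)² = 84·(10)² = 8400.
c = 2t²/8400 = 2·472²/8400 = 53.0438.

53.044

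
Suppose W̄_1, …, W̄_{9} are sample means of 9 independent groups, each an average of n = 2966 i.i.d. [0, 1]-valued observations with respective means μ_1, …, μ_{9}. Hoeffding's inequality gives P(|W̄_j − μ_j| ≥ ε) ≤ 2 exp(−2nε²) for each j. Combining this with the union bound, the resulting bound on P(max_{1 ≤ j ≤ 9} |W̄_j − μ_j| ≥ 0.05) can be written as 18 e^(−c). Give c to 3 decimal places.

14.830

Union bound over the 9 events: P(max_{1 ≤ j ≤ 9} |W̄_j − μ_j| ≥ 0.05) ≤ 9·2·exp(−2nε²) = 18 exp(−2·2966·0.05²).
So c = 2·2966·0.05² = 14.8300.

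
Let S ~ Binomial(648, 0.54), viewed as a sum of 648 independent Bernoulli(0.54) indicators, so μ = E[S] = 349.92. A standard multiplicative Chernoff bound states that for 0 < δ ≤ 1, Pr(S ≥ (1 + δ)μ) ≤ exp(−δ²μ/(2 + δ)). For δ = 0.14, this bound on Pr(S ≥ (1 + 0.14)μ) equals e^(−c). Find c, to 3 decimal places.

3.205

c = δ²μ/(2 + δ) = 0.14²·349.92/(2 + 0.14) = 3.2049.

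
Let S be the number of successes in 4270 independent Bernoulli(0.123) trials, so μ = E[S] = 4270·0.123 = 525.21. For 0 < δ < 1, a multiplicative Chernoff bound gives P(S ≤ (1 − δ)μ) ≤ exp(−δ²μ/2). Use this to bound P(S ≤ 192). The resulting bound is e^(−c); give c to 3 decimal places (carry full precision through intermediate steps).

Write 192 = (1 − δ)μ, so δ = 1 − 192/525.21 = 0.6344319…
Then the exponent is δ²μ/2 = (μ − 192)²/(2μ) = 105.699534.

105.700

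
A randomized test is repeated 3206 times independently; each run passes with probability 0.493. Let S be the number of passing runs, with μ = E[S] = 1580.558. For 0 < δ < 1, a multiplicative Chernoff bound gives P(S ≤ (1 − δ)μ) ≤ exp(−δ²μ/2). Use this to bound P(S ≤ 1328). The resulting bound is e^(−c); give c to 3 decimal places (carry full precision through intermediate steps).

20.178

Write 1328 = (1 − δ)μ, so δ = 1 − 1328/1580.558 = 0.1597904…
Then the exponent is δ²μ/2 = (μ − 1328)²/(2μ) = 20.178172.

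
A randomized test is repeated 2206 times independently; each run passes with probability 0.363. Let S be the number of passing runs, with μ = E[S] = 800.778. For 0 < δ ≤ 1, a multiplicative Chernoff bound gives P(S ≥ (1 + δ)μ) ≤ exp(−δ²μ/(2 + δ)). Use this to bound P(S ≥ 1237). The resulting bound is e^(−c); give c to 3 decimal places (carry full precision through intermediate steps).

Write 1237 = (1 + δ)μ, so δ = 1237/800.778 − 1 = 0.5447477…
Then the exponent is δ²μ/(2 + δ) = (1237 − μ)² / (μ·(2 + δ)) = 93.380944.

93.381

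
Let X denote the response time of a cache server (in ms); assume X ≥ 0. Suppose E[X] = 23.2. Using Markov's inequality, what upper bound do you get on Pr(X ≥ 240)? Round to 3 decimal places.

Markov's inequality: for a non-negative random variable, Pr(X ≥ a) ≤ E[X]/a.
Here E[X] = 23.2 and a = 240, so the bound is 23.2/240 = 0.0967.

0.097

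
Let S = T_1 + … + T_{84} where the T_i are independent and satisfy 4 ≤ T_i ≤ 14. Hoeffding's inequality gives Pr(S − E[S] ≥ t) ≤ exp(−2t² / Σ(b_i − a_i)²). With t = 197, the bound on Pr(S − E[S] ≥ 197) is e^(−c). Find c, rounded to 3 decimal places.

Σ(b_i − a_i)² = 84·(10)² = 8400.
c = 2t²/8400 = 2·197²/8400 = 9.2402.

9.240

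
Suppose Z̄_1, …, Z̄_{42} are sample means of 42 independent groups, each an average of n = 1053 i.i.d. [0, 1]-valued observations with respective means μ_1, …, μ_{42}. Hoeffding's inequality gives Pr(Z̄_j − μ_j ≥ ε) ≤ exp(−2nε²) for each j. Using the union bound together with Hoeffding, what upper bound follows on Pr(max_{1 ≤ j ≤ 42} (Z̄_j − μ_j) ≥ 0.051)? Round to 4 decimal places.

Per-experiment Hoeffding bound: exp(−2·1053·0.051²) = exp(−5.47771) = 0.0041789.
Union bound over 42 events: 42·0.0041789 = 0.17551.

0.1755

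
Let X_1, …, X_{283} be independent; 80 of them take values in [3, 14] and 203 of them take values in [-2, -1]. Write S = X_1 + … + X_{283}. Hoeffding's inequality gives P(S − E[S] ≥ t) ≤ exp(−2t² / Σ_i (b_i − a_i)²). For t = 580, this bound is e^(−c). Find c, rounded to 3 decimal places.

68.076

Σ(b_i − a_i)² = 80·11² + 203·1² = 9883.
c = 2t² / 9883 = 2·580² / 9883 = 68.0765.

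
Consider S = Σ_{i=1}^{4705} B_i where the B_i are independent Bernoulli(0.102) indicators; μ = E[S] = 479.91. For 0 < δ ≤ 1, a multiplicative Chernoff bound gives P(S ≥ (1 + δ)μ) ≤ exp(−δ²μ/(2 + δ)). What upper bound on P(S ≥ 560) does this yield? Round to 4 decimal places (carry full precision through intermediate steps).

Write 560 = (1 + δ)μ, so δ = 560/479.91 − 1 = 0.1668855…
Then the exponent is δ²μ/(2 + δ) = (560 − μ)² / (μ·(2 + δ)) = 6.168234.
Bound = exp(−6.168234) = 0.00209.

0.0021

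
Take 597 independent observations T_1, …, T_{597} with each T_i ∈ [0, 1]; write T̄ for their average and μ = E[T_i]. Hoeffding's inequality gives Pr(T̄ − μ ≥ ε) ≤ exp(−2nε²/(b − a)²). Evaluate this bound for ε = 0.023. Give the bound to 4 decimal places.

Exponent: 2nε²/(b − a)² = 2·597·0.023² / 1² = 0.63163.
Bound = exp(−0.63163) = 0.53173.

0.5317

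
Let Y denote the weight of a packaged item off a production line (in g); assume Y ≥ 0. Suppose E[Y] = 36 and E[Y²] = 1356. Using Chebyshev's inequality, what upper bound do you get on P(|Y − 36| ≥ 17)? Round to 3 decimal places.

Var(Y) = E[Y²] − (E[Y])² = 1356 − 1296 = 60.
Chebyshev's inequality: P(|Y − μ| ≥ t) ≤ Var(Y)/t² = 60/289 = 0.2076.

0.208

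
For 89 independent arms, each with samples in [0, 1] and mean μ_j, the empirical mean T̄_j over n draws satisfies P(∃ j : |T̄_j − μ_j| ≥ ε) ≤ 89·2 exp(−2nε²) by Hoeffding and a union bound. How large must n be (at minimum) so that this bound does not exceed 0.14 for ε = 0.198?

92

Need 2·89·exp(−2nε²) ≤ 0.14, i.e. exp(−2nε²) ≤ 0.14/178.
So 2nε² ≥ ln(178/0.14) = 7.147896.
Hence n ≥ 7.147896/(2·0.198²) = 91.163.
The smallest integer n is 92.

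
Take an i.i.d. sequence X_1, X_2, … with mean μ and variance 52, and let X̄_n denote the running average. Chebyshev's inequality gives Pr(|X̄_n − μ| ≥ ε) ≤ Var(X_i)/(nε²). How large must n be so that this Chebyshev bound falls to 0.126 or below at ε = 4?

Require 52/(n·4²) ≤ 0.126, i.e. n ≥ 52/(0.126·4²) = 25.794.
The smallest integer n is 26.

26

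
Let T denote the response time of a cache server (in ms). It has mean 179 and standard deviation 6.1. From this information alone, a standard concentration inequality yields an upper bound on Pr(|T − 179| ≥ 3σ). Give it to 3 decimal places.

Mean and variance are known, so Chebyshev's inequality applies.
Chebyshev: Pr(|T − μ| ≥ t) ≤ Var(T)/t².
Var(T) = σ² = 6.1² = 37.21.
t = 3·6.1 = 18.3.
Bound = 37.21 / 334.89 = 0.1111.

0.111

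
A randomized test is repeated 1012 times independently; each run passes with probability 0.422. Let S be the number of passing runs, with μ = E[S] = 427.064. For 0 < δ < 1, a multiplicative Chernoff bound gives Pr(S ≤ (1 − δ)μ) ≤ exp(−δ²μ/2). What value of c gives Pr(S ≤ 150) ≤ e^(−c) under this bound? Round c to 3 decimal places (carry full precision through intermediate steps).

Write 150 = (1 − δ)μ, so δ = 1 − 150/427.064 = 0.6487646…
Then the exponent is δ²μ/2 = (μ − 150)²/(2μ) = 89.874656.

89.875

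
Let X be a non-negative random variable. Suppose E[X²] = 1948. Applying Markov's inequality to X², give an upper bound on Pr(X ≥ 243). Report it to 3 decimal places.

0.033

Since X ≥ 0, the event {X ≥ 243} is the same as {X² ≥ 59049}.
Markov's inequality applied to X² gives Pr(X² ≥ 59049) ≤ E[X²]/59049 = 1948/59049 = 0.0330.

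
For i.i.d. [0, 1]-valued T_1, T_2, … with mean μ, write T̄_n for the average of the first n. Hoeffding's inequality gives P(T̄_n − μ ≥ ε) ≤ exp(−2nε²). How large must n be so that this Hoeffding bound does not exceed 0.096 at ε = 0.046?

554

Require exp(−2nε²) ≤ 0.096, i.e. 2nε² ≥ ln(1/0.096) = 2.343407.
So n ≥ 2.343407 / (2·0.046²) = 553.735.
The smallest integer n is 554.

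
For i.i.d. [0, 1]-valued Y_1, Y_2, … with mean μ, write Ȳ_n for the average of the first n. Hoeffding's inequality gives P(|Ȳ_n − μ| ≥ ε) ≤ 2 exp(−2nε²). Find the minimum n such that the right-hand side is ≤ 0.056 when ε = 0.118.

129

Require 2·exp(−2nε²) ≤ 0.056, i.e. 2nε² ≥ ln(2/0.056) = 3.575551.
So n ≥ 3.575551 / (2·0.118²) = 128.395.
The smallest integer n is 129.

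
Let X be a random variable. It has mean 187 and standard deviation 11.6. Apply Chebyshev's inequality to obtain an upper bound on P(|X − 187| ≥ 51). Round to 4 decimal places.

Chebyshev: P(|X − μ| ≥ t) ≤ Var(X)/t².
Var(X) = σ² = 11.6² = 134.56.
Bound = 134.56 / 2601 = 0.0517.

0.0517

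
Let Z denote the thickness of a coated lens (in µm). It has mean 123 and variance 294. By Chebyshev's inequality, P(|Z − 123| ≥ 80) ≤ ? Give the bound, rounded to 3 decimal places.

Chebyshev: P(|Z − μ| ≥ t) ≤ Var(Z)/t².
Bound = 294 / 6400 = 0.0459.

0.046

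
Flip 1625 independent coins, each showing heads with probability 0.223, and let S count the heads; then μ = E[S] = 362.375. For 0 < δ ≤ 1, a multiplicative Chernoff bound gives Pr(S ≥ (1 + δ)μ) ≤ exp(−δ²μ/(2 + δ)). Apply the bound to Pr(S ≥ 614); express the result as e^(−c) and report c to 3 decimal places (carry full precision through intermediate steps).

64.847

Write 614 = (1 + δ)μ, so δ = 614/362.375 − 1 = 0.6943774…
Then the exponent is δ²μ/(2 + δ) = (614 − μ)² / (μ·(2 + δ)) = 64.847155.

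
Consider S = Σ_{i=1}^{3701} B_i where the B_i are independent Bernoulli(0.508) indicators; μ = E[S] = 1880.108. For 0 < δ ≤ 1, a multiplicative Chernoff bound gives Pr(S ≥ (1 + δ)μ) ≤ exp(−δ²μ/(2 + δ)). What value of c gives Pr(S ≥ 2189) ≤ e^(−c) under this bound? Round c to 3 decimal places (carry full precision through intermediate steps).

Write 2189 = (1 + δ)μ, so δ = 2189/1880.108 − 1 = 0.1642948…
Then the exponent is δ²μ/(2 + δ) = (2189 − μ)² / (μ·(2 + δ)) = 23.448448.

23.448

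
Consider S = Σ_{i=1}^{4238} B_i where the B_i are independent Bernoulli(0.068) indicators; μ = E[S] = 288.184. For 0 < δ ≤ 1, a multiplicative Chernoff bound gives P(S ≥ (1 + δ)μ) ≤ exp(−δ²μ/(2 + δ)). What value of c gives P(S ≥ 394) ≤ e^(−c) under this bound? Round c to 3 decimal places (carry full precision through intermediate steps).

16.413

Write 394 = (1 + δ)μ, so δ = 394/288.184 − 1 = 0.3671821…
Then the exponent is δ²μ/(2 + δ) = (394 − μ)² / (μ·(2 + δ)) = 16.413498.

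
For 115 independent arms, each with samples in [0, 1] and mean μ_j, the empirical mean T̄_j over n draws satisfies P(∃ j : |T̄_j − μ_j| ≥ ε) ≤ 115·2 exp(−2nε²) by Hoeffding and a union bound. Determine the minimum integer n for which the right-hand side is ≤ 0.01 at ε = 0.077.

847

Need 2·115·exp(−2nε²) ≤ 0.01, i.e. exp(−2nε²) ≤ 0.01/230.
So 2nε² ≥ ln(230/0.01) = 10.043249.
Hence n ≥ 10.043249/(2·0.077²) = 846.960.
The smallest integer n is 847.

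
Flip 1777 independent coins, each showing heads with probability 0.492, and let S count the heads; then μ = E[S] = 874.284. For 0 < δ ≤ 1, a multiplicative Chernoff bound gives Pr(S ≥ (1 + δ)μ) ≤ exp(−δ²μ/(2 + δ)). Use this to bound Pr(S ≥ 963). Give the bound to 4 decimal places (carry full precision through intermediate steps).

Write 963 = (1 + δ)μ, so δ = 963/874.284 − 1 = 0.1014727…
Then the exponent is δ²μ/(2 + δ) = (963 − μ)² / (μ·(2 + δ)) = 4.283784.
Bound = exp(−4.283784) = 0.01379.

0.0138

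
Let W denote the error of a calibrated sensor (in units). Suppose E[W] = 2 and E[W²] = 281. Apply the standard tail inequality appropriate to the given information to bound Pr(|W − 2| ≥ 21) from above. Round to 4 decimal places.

0.6281

The first two moments determine the variance, so Chebyshev's inequality is the sharpest standard bound available.
Var(W) = E[W²] − (E[W])² = 281 − 4 = 277.
Chebyshev's inequality: Pr(|W − μ| ≥ t) ≤ Var(W)/t² = 277/441 = 0.6281.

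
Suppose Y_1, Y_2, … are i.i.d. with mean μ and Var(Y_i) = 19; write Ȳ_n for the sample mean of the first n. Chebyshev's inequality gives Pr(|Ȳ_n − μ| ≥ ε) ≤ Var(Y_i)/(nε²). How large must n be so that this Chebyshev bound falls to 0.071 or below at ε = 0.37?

Require 19/(n·0.37²) ≤ 0.071, i.e. n ≥ 19/(0.071·0.37²) = 1954.753.
The smallest integer n is 1955.

1955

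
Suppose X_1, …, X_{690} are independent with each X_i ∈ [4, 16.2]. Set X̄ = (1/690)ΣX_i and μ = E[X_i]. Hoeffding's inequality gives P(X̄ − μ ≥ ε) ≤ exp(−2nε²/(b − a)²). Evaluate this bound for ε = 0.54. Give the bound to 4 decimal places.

Exponent: 2nε²/(b − a)² = 2·690·0.54² / 12.2² = 2.70363.
Bound = exp(−2.70363) = 0.06696.

0.0670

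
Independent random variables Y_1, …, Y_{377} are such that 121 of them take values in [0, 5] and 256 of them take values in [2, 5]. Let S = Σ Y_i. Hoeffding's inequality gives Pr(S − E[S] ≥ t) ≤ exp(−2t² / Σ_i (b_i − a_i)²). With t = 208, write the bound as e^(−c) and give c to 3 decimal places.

Σ(b_i − a_i)² = 121·5² + 256·3² = 5329.
c = 2t² / 5329 = 2·208² / 5329 = 16.2372.

16.237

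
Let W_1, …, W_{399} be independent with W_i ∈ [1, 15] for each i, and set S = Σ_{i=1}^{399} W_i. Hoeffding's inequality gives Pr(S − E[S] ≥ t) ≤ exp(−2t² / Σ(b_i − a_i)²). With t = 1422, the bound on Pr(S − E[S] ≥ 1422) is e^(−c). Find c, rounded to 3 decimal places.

Σ(b_i − a_i)² = 399·(14)² = 78204.
c = 2t²/78204 = 2·1422²/78204 = 51.7131.

51.713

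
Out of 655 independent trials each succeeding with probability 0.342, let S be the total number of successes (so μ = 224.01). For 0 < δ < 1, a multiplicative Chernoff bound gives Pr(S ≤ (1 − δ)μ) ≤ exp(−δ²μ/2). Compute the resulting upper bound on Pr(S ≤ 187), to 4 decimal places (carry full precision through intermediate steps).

0.0470

Write 187 = (1 − δ)μ, so δ = 1 − 187/224.01 = 0.1652158…
Then the exponent is δ²μ/2 = (μ − 187)²/(2μ) = 3.057319.
Bound = exp(−3.057319) = 0.04701.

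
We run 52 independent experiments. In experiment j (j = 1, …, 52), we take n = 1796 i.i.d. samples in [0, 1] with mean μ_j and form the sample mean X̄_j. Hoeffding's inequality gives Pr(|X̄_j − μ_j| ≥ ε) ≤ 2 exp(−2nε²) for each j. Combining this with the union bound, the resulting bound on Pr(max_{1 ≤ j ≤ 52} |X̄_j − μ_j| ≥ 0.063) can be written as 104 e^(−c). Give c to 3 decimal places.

14.257

Union bound over the 52 events: Pr(max_{1 ≤ j ≤ 52} |X̄_j − μ_j| ≥ 0.063) ≤ 52·2·exp(−2nε²) = 104 exp(−2·1796·0.063²).
So c = 2·1796·0.063² = 14.2566.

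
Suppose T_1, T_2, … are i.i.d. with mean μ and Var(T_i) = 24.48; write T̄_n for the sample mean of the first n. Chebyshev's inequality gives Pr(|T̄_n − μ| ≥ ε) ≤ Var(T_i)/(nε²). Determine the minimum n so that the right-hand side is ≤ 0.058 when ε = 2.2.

Require 24.48/(n·2.2²) ≤ 0.058, i.e. n ≥ 24.48/(0.058·2.2²) = 87.204.
The smallest integer n is 88.

88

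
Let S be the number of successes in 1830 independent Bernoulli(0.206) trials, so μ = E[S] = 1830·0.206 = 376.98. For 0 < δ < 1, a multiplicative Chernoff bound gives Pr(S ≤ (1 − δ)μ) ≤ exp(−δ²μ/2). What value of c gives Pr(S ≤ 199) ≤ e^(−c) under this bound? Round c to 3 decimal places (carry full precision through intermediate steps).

Write 199 = (1 − δ)μ, so δ = 1 − 199/376.98 = 0.4721205…
Then the exponent is δ²μ/2 = (μ − 199)²/(2μ) = 42.014007.

42.014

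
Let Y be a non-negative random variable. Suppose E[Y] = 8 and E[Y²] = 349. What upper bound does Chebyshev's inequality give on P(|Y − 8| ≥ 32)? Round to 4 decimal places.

Var(Y) = E[Y²] − (E[Y])² = 349 − 64 = 285.
Chebyshev's inequality: P(|Y − μ| ≥ t) ≤ Var(Y)/t² = 285/1024 = 0.2783.

0.2783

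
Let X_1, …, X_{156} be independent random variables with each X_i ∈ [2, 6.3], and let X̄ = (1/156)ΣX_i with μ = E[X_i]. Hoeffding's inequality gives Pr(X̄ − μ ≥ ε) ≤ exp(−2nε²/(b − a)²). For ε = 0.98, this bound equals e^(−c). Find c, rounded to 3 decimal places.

c = 2nε²/(b − a)² = 2·156·0.98² / 4.3² = 16.2058.

16.206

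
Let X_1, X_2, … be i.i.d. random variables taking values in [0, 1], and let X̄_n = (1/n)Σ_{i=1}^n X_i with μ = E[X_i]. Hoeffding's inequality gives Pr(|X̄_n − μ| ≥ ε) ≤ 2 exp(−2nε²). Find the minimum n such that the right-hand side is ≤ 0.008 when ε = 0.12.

Require 2·exp(−2nε²) ≤ 0.008, i.e. 2nε² ≥ ln(2/0.008) = 5.521461.
So n ≥ 5.521461 / (2·0.12²) = 191.717.
The smallest integer n is 192.

192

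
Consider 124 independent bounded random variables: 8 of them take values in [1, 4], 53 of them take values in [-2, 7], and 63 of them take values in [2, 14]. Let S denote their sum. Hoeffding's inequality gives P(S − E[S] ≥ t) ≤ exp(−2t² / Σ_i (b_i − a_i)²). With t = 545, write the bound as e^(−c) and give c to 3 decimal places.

Σ(b_i − a_i)² = 8·3² + 53·9² + 63·12² = 13437.
c = 2t² / 13437 = 2·545² / 13437 = 44.2100.

44.210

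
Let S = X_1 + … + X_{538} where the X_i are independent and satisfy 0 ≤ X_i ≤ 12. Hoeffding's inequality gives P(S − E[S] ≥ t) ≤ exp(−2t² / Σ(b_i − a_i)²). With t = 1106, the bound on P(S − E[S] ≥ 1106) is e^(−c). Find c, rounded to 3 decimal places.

31.579

Σ(b_i − a_i)² = 538·(12)² = 77472.
c = 2t²/77472 = 2·1106²/77472 = 31.5788.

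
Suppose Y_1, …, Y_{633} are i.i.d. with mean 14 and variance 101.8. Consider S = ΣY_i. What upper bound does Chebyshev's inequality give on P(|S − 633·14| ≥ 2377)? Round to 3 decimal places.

0.011

Var(S) = n·Var(Y_i) = 633·101.8 = 64439.4.
Chebyshev: P(|S − 633·14| ≥ 2377) ≤ Var(S)/2377² = 64439.4/5650129 = 0.0114.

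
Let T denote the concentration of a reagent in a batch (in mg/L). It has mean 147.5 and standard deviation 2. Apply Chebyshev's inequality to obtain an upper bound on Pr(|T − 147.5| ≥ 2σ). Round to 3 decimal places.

Chebyshev: Pr(|T − μ| ≥ t) ≤ Var(T)/t².
Var(T) = σ² = 2² = 4.
t = 2·2 = 4.
Bound = 4 / 16 = 0.2500.

0.250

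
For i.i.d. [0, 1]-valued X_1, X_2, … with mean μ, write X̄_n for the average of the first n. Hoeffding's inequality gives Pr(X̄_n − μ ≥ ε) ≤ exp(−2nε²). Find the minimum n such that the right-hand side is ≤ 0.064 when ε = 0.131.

Require exp(−2nε²) ≤ 0.064, i.e. 2nε² ≥ ln(1/0.064) = 2.748872.
So n ≥ 2.748872 / (2·0.131²) = 80.091.
The smallest integer n is 81.

81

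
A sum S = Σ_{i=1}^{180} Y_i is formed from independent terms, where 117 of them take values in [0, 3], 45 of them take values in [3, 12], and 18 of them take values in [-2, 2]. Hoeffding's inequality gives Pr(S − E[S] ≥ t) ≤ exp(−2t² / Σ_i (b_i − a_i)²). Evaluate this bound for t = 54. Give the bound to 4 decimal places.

Σ(b_i − a_i)² = 117·3² + 45·9² + 18·4² = 4986.
Exponent = 2·54² / 4986 = 1.16968.
Bound = exp(−1.16968) = 0.31047.

0.3105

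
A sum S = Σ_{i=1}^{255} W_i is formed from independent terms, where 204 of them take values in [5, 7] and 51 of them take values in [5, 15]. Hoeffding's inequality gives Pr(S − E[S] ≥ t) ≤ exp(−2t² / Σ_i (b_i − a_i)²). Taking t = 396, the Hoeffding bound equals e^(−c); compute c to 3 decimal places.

Σ(b_i − a_i)² = 204·2² + 51·10² = 5916.
c = 2t² / 5916 = 2·396² / 5916 = 53.0142.

53.014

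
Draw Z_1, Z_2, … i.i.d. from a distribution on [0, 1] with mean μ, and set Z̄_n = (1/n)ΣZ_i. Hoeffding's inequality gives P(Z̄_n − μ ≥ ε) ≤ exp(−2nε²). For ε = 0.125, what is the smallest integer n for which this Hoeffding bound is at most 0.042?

Require exp(−2nε²) ≤ 0.042, i.e. 2nε² ≥ ln(1/0.042) = 3.170086.
So n ≥ 3.170086 / (2·0.125²) = 101.443.
The smallest integer n is 102.

102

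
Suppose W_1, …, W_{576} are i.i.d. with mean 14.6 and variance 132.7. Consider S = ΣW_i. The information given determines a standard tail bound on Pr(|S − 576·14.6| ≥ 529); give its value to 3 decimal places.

With mean and variance of each term known, Chebyshev's inequality bounds the deviation of the sum (or sample mean).
Var(S) = n·Var(W_i) = 576·132.7 = 76435.2.
Chebyshev: Pr(|S − 576·14.6| ≥ 529) ≤ Var(S)/529² = 76435.2/279841 = 0.2731.

0.273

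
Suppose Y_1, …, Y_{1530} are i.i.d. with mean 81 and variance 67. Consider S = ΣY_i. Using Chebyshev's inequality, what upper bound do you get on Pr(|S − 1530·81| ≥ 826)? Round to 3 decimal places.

Var(S) = n·Var(Y_i) = 1530·67 = 102510.
Chebyshev: Pr(|S − 1530·81| ≥ 826) ≤ Var(S)/826² = 102510/682276 = 0.1502.

0.150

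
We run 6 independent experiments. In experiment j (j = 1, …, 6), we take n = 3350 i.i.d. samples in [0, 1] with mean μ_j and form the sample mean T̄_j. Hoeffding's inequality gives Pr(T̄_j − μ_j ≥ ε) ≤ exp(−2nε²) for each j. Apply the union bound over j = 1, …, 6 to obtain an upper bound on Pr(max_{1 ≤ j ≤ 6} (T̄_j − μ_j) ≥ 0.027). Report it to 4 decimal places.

0.0454

Per-experiment Hoeffding bound: exp(−2·3350·0.027²) = exp(−4.88430) = 0.0075644.
Union bound over 6 events: 6·0.0075644 = 0.04539.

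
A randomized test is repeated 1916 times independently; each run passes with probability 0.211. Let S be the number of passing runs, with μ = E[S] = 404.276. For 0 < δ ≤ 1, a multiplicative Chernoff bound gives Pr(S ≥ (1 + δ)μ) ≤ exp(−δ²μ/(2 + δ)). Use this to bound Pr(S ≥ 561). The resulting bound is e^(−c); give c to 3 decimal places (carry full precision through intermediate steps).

25.446

Write 561 = (1 + δ)μ, so δ = 561/404.276 − 1 = 0.3876659…
Then the exponent is δ²μ/(2 + δ) = (561 − μ)² / (μ·(2 + δ)) = 25.445999.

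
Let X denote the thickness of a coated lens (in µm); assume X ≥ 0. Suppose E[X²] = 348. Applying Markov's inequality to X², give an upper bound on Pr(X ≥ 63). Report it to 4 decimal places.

0.0877

Since X ≥ 0, the event {X ≥ 63} is the same as {X² ≥ 3969}.
Markov's inequality applied to X² gives Pr(X² ≥ 3969) ≤ E[X²]/3969 = 348/3969 = 0.0877.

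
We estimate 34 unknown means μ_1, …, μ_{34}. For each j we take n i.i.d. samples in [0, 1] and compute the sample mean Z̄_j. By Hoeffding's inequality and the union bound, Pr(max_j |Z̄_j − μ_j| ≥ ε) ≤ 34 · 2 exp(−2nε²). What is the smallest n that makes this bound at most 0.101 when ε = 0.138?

Need 2·34·exp(−2nε²) ≤ 0.101, i.e. exp(−2nε²) ≤ 0.101/68.
So 2nε² ≥ ln(68/0.101) = 6.512142.
Hence n ≥ 6.512142/(2·0.138²) = 170.976.
The smallest integer n is 171.

171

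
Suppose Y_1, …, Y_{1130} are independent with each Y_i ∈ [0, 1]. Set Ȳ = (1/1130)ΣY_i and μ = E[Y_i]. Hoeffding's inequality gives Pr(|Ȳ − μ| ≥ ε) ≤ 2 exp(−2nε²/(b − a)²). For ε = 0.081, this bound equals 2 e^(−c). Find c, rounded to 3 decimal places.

c = 2nε²/(b − a)² = 2·1130·0.081² / 1² = 14.8279.

14.828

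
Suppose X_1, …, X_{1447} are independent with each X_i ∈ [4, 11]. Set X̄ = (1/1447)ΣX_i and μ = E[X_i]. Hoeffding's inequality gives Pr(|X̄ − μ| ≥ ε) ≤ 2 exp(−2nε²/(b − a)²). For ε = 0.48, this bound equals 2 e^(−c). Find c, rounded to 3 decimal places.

c = 2nε²/(b − a)² = 2·1447·0.48² / 7² = 13.6077.

13.608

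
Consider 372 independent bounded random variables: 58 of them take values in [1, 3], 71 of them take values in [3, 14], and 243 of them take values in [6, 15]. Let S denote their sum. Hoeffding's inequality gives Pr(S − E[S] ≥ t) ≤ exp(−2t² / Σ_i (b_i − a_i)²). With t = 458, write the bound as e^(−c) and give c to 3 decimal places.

Σ(b_i − a_i)² = 58·2² + 71·11² + 243·9² = 28506.
c = 2t² / 28506 = 2·458² / 28506 = 14.7172.

14.717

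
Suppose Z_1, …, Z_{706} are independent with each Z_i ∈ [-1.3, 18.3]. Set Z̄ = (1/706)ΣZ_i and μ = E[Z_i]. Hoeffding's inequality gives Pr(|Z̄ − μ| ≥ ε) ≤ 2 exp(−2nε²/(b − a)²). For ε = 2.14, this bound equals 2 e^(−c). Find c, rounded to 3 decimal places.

c = 2nε²/(b − a)² = 2·706·2.14² / 19.6² = 16.8326.

16.833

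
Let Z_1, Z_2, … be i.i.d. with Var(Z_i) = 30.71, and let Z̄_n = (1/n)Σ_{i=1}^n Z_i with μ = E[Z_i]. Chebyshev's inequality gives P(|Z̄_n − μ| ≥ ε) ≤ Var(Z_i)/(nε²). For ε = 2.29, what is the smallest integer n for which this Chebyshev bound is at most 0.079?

75

Require 30.71/(n·2.29²) ≤ 0.079, i.e. n ≥ 30.71/(0.079·2.29²) = 74.128.
The smallest integer n is 75.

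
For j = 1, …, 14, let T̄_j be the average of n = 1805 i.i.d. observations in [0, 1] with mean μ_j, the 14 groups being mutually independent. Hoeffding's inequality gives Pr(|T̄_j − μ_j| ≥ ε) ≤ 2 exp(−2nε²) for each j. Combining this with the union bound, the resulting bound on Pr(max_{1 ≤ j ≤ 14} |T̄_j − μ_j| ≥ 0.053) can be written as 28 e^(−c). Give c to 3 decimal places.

10.140

Union bound over the 14 events: Pr(max_{1 ≤ j ≤ 14} |T̄_j − μ_j| ≥ 0.053) ≤ 14·2·exp(−2nε²) = 28 exp(−2·1805·0.053²).
So c = 2·1805·0.053² = 10.1405.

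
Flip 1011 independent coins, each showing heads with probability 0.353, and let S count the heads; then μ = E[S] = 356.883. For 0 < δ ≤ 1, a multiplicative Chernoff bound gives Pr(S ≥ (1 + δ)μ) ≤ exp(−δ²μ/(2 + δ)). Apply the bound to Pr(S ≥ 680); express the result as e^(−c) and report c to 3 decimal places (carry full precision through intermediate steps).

100.691

Write 680 = (1 + δ)μ, so δ = 680/356.883 − 1 = 0.9053864…
Then the exponent is δ²μ/(2 + δ) = (680 − μ)² / (μ·(2 + δ)) = 100.690816.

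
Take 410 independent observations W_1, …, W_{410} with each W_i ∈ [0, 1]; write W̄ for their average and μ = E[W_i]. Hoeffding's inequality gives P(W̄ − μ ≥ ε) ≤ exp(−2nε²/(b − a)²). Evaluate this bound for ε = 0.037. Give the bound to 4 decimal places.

Exponent: 2nε²/(b − a)² = 2·410·0.037² / 1² = 1.12258.
Bound = exp(−1.12258) = 0.32544.

0.3254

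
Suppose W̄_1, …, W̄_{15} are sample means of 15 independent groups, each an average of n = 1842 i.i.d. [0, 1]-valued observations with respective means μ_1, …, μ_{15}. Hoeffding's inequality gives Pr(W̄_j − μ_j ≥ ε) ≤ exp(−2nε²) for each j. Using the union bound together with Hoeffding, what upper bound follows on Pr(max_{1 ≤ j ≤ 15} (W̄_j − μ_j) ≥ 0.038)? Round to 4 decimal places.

Per-experiment Hoeffding bound: exp(−2·1842·0.038²) = exp(−5.31970) = 0.0048942.
Union bound over 15 events: 15·0.0048942 = 0.07341.

0.0734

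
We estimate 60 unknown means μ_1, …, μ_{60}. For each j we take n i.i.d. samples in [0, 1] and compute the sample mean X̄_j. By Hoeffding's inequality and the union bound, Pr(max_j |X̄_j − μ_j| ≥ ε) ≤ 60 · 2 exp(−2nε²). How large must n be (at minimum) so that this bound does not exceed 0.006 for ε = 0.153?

Need 2·60·exp(−2nε²) ≤ 0.006, i.e. exp(−2nε²) ≤ 0.006/120.
So 2nε² ≥ ln(120/0.006) = 9.903488.
Hence n ≥ 9.903488/(2·0.153²) = 211.532.
The smallest integer n is 212.

212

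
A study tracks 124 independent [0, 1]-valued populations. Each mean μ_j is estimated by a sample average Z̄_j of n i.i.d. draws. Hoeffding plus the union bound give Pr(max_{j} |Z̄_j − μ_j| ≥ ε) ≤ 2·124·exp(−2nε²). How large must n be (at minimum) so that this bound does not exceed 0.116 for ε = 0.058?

1140

Need 2·124·exp(−2nε²) ≤ 0.116, i.e. exp(−2nε²) ≤ 0.116/248.
So 2nε² ≥ ln(248/0.116) = 7.667594.
Hence n ≥ 7.667594/(2·0.058²) = 1139.654.
The smallest integer n is 1140.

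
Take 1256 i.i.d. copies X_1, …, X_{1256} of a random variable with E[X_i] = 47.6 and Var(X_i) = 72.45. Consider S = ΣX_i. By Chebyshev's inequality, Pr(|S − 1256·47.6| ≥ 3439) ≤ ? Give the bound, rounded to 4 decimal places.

Var(S) = n·Var(X_i) = 1256·72.45 = 90997.2.
Chebyshev: Pr(|S − 1256·47.6| ≥ 3439) ≤ Var(S)/3439² = 90997.2/11826721 = 0.0077.

0.0077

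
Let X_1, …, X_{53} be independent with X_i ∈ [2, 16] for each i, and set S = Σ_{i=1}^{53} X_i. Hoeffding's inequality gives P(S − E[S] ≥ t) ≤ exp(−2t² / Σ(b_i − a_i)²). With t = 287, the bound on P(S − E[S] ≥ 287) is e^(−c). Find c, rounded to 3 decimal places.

Σ(b_i − a_i)² = 53·(14)² = 10388.
c = 2t²/10388 = 2·287²/10388 = 15.8585.

15.858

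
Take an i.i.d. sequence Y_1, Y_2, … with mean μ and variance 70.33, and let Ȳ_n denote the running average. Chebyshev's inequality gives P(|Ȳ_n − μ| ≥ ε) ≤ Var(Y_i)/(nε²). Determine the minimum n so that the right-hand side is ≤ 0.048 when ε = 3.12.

151

Require 70.33/(n·3.12²) ≤ 0.048, i.e. n ≥ 70.33/(0.048·3.12²) = 150.519.
The smallest integer n is 151.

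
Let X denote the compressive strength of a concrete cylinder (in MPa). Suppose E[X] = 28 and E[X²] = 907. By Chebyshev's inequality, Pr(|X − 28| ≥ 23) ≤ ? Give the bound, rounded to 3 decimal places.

Var(X) = E[X²] − (E[X])² = 907 − 784 = 123.
Chebyshev's inequality: Pr(|X − μ| ≥ t) ≤ Var(X)/t² = 123/529 = 0.2325.

0.233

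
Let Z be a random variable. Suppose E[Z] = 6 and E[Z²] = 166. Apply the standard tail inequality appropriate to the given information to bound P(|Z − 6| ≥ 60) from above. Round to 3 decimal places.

0.036

The first two moments determine the variance, so Chebyshev's inequality is the sharpest standard bound available.
Var(Z) = E[Z²] − (E[Z])² = 166 − 36 = 130.
Chebyshev's inequality: P(|Z − μ| ≥ t) ≤ Var(Z)/t² = 130/3600 = 0.0361.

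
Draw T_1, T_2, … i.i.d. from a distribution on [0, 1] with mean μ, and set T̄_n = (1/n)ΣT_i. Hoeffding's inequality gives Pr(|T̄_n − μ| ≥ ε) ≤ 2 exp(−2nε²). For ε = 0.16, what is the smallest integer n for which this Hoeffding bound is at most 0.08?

63

Require 2·exp(−2nε²) ≤ 0.08, i.e. 2nε² ≥ ln(2/0.08) = 3.218876.
So n ≥ 3.218876 / (2·0.16²) = 62.869.
The smallest integer n is 63.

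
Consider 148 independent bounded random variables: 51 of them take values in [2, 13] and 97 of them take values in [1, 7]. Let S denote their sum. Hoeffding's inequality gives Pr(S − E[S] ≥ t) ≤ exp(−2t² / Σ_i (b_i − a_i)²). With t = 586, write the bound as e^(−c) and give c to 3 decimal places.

71.074

Σ(b_i − a_i)² = 51·11² + 97·6² = 9663.
c = 2t² / 9663 = 2·586² / 9663 = 71.0744.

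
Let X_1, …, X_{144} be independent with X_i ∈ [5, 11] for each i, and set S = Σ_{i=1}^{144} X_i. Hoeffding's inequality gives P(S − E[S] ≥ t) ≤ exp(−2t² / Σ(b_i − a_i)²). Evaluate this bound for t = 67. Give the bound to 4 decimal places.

Σ(b_i − a_i)² = 144·(6)² = 5184.
Exponent = 2·67²/5184 = 1.7319.
Bound = exp(−1.7319) = 0.17695.

0.1770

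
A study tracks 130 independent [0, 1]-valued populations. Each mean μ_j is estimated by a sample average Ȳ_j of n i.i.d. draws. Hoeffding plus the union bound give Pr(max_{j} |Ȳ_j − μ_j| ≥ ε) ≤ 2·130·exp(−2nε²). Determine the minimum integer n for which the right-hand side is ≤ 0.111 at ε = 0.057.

Need 2·130·exp(−2nε²) ≤ 0.111, i.e. exp(−2nε²) ≤ 0.111/260.
So 2nε² ≥ ln(260/0.111) = 7.758907.
Hence n ≥ 7.758907/(2·0.057²) = 1194.045.
The smallest integer n is 1195.

1195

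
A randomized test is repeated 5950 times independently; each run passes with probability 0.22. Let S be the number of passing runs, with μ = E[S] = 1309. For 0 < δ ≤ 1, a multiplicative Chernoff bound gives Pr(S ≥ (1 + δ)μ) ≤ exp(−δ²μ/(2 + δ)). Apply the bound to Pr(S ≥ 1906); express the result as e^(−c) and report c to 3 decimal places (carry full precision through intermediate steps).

Write 1906 = (1 + δ)μ, so δ = 1906/1309 − 1 = 0.4560733…
Then the exponent is δ²μ/(2 + δ) = (1906 − μ)² / (μ·(2 + δ)) = 110.858165.

110.858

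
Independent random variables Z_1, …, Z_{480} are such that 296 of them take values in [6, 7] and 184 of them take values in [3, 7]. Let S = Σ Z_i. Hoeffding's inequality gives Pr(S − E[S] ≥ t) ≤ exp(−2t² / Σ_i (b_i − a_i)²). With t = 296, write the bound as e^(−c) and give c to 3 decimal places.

54.084

Σ(b_i − a_i)² = 296·1² + 184·4² = 3240.
c = 2t² / 3240 = 2·296² / 3240 = 54.0840.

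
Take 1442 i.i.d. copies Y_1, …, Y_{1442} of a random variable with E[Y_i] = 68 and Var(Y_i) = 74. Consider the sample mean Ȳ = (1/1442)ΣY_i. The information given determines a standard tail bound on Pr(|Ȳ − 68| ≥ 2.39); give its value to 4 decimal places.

0.0090

With mean and variance of each term known, Chebyshev's inequality bounds the deviation of the sum (or sample mean).
Var(Ȳ) = Var(Y_i)/n = 74/1442 = 0.051318.
Chebyshev: Pr(|Ȳ − 68| ≥ 2.39) ≤ Var(Ȳ)/(2.39)² = 74/(1442·2.39²) = 0.0090.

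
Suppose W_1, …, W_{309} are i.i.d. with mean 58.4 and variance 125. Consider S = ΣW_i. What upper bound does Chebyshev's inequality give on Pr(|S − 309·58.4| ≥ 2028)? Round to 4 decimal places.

0.0094

Var(S) = n·Var(W_i) = 309·125 = 38625.
Chebyshev: Pr(|S − 309·58.4| ≥ 2028) ≤ Var(S)/2028² = 38625/4112784 = 0.0094.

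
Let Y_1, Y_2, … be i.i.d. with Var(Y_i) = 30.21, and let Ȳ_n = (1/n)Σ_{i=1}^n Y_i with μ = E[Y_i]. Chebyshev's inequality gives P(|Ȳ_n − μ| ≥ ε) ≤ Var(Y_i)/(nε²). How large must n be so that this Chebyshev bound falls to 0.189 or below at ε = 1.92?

Require 30.21/(n·1.92²) ≤ 0.189, i.e. n ≥ 30.21/(0.189·1.92²) = 43.360.
The smallest integer n is 44.

44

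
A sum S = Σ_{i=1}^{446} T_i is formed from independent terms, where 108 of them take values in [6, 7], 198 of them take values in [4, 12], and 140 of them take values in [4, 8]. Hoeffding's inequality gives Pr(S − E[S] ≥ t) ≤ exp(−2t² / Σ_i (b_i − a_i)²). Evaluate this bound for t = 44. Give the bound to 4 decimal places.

Σ(b_i − a_i)² = 108·1² + 198·8² + 140·4² = 15020.
Exponent = 2·44² / 15020 = 0.25779.
Bound = exp(−0.25779) = 0.77276.

0.7728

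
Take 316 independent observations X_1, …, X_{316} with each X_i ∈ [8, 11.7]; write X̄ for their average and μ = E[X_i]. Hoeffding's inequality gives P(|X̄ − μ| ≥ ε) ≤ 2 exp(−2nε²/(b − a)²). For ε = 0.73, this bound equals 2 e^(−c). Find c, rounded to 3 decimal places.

24.601

c = 2nε²/(b − a)² = 2·316·0.73² / 3.7² = 24.6014.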